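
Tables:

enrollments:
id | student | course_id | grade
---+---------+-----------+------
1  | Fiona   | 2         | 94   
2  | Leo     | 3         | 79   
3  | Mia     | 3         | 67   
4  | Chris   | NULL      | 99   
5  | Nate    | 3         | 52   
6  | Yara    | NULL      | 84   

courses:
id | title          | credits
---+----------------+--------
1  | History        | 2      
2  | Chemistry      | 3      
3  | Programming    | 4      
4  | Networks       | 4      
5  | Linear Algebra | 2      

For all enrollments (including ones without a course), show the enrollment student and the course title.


LEFT JOIN keeps every row from enrollments (the left table); where course_id has no match in courses, the course columns become NULL. Walk through each enrollment:
  - enrollment 1 (Fiona): course_id=2 -> matches Chemistry
  - enrollment 2 (Leo): course_id=3 -> matches Programming
  - enrollment 3 (Mia): course_id=3 -> matches Programming
  - enrollment 4 (Chris): course_id=NULL, no match -> kept with NULL
  - enrollment 5 (Nate): course_id=3 -> matches Programming
  - enrollment 6 (Yara): course_id=NULL, no match -> kept with NULL
All 6 rows appear; 2 have NULL course.

SQL:
SELECT a.student, b.title AS course
FROM enrollments a
LEFT JOIN courses b ON a.course_id = b.id

Result:
student | course     
--------+------------
Fiona   | Chemistry  
Leo     | Programming
Mia     | Programming
Chris   | NULL       
Nate    | Programming
Yara    | NULL       


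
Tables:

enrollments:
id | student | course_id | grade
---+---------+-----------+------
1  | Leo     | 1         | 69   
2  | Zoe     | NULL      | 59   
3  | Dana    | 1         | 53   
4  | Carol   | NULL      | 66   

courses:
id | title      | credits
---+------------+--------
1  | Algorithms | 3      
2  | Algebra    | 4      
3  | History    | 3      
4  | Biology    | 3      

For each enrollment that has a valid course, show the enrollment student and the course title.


INNER JOIN keeps only enrollments rows whose course_id matches an id in courses. Walk through each enrollment:
  - enrollment 1 (Leo): course_id=1 -> matches Algorithms
  - enrollment 2 (Zoe): course_id=NULL, no match -> dropped
  - enrollment 3 (Dana): course_id=1 -> matches Algorithms
  - enrollment 4 (Carol): course_id=NULL, no match -> dropped
So 2 of 4 rows are dropped.

SQL:
SELECT a.student, b.title AS course
FROM enrollments a
INNER JOIN courses b ON a.course_id = b.id

Result:
student | course    
--------+-----------
Leo     | Algorithms
Dana    | Algorithms


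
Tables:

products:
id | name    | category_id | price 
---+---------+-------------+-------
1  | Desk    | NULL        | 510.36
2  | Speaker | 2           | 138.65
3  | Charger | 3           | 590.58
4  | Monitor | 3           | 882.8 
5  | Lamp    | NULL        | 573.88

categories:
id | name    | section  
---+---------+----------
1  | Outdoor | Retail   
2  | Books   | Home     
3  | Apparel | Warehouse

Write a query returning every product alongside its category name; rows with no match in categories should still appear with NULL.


LEFT JOIN keeps every row from products (the left table); where category_id has no match in categories, the category columns become NULL. Walk through each product:
  - product 1 (Desk): category_id=NULL, no match -> kept with NULL
  - product 2 (Speaker): category_id=2 -> matches Books
  - product 3 (Charger): category_id=3 -> matches Apparel
  - product 4 (Monitor): category_id=3 -> matches Apparel
  - product 5 (Lamp): category_id=NULL, no match -> kept with NULL
All 5 rows appear; 2 have NULL category.

SQL:
SELECT a.name, b.name AS category
FROM products a
LEFT JOIN categories b ON a.category_id = b.id

Result:
name    | category
--------+---------
Desk    | NULL    
Speaker | Books   
Charger | Apparel 
Monitor | Apparel 
Lamp    | NULL    


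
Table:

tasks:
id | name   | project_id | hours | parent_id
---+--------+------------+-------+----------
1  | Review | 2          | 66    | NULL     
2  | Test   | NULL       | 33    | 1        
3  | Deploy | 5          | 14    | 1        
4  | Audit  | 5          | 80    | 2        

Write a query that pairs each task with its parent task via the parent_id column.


This is a self-join: tasks is joined to a second copy of itself, matching each row's parent_id to another row's id. Use LEFT JOIN so rows with parent_id=NULL are kept.
  - task 1 (Review): parent_id=NULL -> NULL
  - task 2 (Test): parent_id=1 -> Review
  - task 3 (Deploy): parent_id=1 -> Review
  - task 4 (Audit): parent_id=2 -> Test

SQL:
SELECT a.name AS item, b.name AS parent
FROM tasks a
LEFT JOIN tasks b ON a.parent_id = b.id

Result:
item   | parent
-------+-------
Review | NULL  
Test   | Review
Deploy | Review
Audit  | Test  


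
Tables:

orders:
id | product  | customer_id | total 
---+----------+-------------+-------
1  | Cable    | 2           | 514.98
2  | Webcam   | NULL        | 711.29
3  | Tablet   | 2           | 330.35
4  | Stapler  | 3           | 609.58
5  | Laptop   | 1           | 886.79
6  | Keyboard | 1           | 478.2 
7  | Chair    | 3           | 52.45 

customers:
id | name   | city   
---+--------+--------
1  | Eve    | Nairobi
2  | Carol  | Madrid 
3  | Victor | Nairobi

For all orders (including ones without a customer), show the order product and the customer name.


LEFT JOIN keeps every row from orders (the left table); where customer_id has no match in customers, the customer columns become NULL. Walk through each order:
  - order 1 (Cable): customer_id=2 -> matches Carol
  - order 2 (Webcam): customer_id=NULL, no match -> kept with NULL
  - order 3 (Tablet): customer_id=2 -> matches Carol
  - order 4 (Stapler): customer_id=3 -> matches Victor
  - order 5 (Laptop): customer_id=1 -> matches Eve
  - order 6 (Keyboard): customer_id=1 -> matches Eve
  - order 7 (Chair): customer_id=3 -> matches Victor
All 7 rows appear; 1 has NULL customer.

SQL:
SELECT a.product, b.name AS customer
FROM orders a
LEFT JOIN customers b ON a.customer_id = b.id

Result:
product  | customer
---------+---------
Cable    | Carol   
Webcam   | NULL    
Tablet   | Carol   
Stapler  | Victor  
Laptop   | Eve     
Keyboard | Eve     
Chair    | Victor  


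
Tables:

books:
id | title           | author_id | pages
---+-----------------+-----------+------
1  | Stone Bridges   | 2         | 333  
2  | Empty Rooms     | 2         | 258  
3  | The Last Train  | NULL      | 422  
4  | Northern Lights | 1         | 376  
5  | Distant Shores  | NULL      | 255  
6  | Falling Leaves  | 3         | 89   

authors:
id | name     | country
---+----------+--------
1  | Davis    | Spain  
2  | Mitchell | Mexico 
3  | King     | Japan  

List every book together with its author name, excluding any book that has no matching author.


INNER JOIN keeps only books rows whose author_id matches an id in authors. Walk through each book:
  - book 1 (Stone Bridges): author_id=2 -> matches Mitchell
  - book 2 (Empty Rooms): author_id=2 -> matches Mitchell
  - book 3 (The Last Train): author_id=NULL, no match -> dropped
  - book 4 (Northern Lights): author_id=1 -> matches Davis
  - book 5 (Distant Shores): author_id=NULL, no match -> dropped
  - book 6 (Falling Leaves): author_id=3 -> matches King
So 2 of 6 rows are dropped.

SQL:
SELECT a.title, b.name AS author
FROM books a
INNER JOIN authors b ON a.author_id = b.id

Result:
title           | author  
----------------+---------
Stone Bridges   | Mitchell
Empty Rooms     | Mitchell
Northern Lights | Davis   
Falling Leaves  | King    


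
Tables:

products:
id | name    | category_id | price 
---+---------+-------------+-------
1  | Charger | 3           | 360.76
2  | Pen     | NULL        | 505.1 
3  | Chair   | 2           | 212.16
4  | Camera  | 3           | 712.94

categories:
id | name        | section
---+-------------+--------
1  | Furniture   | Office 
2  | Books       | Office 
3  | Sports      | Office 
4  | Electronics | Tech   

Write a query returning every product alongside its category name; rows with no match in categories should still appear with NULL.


LEFT JOIN keeps every row from products (the left table); where category_id has no match in categories, the category columns become NULL. Walk through each product:
  - product 1 (Charger): category_id=3 -> matches Sports
  - product 2 (Pen): category_id=NULL, no match -> kept with NULL
  - product 3 (Chair): category_id=2 -> matches Books
  - product 4 (Camera): category_id=3 -> matches Sports
All 4 rows appear; 1 has NULL category.

SQL:
SELECT a.name, b.name AS category
FROM products a
LEFT JOIN categories b ON a.category_id = b.id

Result:
name    | category
--------+---------
Charger | Sports  
Pen     | NULL    
Chair   | Books   
Camera  | Sports  


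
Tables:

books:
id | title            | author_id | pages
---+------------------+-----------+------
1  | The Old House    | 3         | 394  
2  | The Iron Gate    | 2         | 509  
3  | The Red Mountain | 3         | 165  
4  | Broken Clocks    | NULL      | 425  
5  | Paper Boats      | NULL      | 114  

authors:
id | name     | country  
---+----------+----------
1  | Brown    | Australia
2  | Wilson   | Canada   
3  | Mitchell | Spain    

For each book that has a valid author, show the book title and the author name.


INNER JOIN keeps only books rows whose author_id matches an id in authors. Walk through each book:
  - book 1 (The Old House): author_id=3 -> matches Mitchell
  - book 2 (The Iron Gate): author_id=2 -> matches Wilson
  - book 3 (The Red Mountain): author_id=3 -> matches Mitchell
  - book 4 (Broken Clocks): author_id=NULL, no match -> dropped
  - book 5 (Paper Boats): author_id=NULL, no match -> dropped
So 2 of 5 rows are dropped.

SQL:
SELECT a.title, b.name AS author
FROM books a
INNER JOIN authors b ON a.author_id = b.id

Result:
title            | author  
-----------------+---------
The Old House    | Mitchell
The Iron Gate    | Wilson  
The Red Mountain | Mitchell


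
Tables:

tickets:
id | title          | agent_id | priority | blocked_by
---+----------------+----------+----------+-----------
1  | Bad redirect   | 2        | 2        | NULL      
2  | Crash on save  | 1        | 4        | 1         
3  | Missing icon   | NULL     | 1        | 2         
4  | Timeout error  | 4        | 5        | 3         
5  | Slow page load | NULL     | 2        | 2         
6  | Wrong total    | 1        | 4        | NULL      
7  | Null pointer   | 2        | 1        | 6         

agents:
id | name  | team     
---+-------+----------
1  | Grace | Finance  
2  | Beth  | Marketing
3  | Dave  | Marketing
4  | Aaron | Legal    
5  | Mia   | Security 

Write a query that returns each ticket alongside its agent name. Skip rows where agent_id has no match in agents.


INNER JOIN keeps only tickets rows whose agent_id matches an id in agents. Walk through each ticket:
  - ticket 1 (Bad redirect): agent_id=2 -> matches Beth
  - ticket 2 (Crash on save): agent_id=1 -> matches Grace
  - ticket 3 (Missing icon): agent_id=NULL, no match -> dropped
  - ticket 4 (Timeout error): agent_id=4 -> matches Aaron
  - ticket 5 (Slow page load): agent_id=NULL, no match -> dropped
  - ticket 6 (Wrong total): agent_id=1 -> matches Grace
  - ticket 7 (Null pointer): agent_id=2 -> matches Beth
So 2 of 7 rows are dropped.

SQL:
SELECT a.title, b.name AS agent
FROM tickets a
INNER JOIN agents b ON a.agent_id = b.id

Result:
title         | agent
--------------+------
Bad redirect  | Beth 
Crash on save | Grace
Timeout error | Aaron
Wrong total   | Grace
Null pointer  | Beth 


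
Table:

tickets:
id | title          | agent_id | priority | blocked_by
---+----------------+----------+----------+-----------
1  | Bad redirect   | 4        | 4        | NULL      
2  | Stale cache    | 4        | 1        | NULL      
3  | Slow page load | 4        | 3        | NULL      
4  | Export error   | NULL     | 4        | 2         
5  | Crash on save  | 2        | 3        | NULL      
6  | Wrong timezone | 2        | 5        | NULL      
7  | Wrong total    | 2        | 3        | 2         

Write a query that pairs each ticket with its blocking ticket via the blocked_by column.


This is a self-join: tickets is joined to a second copy of itself, matching each row's blocked_by to another row's id. Use LEFT JOIN so rows with blocked_by=NULL are kept.
  - ticket 1 (Bad redirect): blocked_by=NULL -> NULL
  - ticket 2 (Stale cache): blocked_by=NULL -> NULL
  - ticket 3 (Slow page load): blocked_by=NULL -> NULL
  - ticket 4 (Export error): blocked_by=2 -> Stale cache
  - ticket 5 (Crash on save): blocked_by=NULL -> NULL
  - ticket 6 (Wrong timezone): blocked_by=NULL -> NULL
  - ticket 7 (Wrong total): blocked_by=2 -> Stale cache

SQL:
SELECT a.title AS item, b.title AS blocked_by
FROM tickets a
LEFT JOIN tickets b ON a.blocked_by = b.id

Result:
item           | blocked_by 
---------------+------------
Bad redirect   | NULL       
Stale cache    | NULL       
Slow page load | NULL       
Export error   | Stale cache
Crash on save  | NULL       
Wrong timezone | NULL       
Wrong total    | Stale cache


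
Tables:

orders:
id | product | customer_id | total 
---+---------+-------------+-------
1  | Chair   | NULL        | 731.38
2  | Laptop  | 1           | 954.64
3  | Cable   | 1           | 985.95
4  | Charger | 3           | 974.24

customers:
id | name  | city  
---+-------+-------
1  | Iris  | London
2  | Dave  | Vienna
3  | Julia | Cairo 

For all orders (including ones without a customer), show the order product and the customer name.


LEFT JOIN keeps every row from orders (the left table); where customer_id has no match in customers, the customer columns become NULL. Walk through each order:
  - order 1 (Chair): customer_id=NULL, no match -> kept with NULL
  - order 2 (Laptop): customer_id=1 -> matches Iris
  - order 3 (Cable): customer_id=1 -> matches Iris
  - order 4 (Charger): customer_id=3 -> matches Julia
All 4 rows appear; 1 has NULL customer.

SQL:
SELECT a.product, b.name AS customer
FROM orders a
LEFT JOIN customers b ON a.customer_id = b.id

Result:
product | customer
--------+---------
Chair   | NULL    
Laptop  | Iris    
Cable   | Iris    
Charger | Julia   


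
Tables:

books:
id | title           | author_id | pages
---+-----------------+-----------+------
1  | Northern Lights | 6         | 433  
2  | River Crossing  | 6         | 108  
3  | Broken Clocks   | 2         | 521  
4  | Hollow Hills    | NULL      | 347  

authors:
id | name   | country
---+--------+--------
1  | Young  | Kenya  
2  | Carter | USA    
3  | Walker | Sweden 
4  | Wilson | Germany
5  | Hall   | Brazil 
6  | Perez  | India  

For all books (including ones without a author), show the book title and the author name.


LEFT JOIN keeps every row from books (the left table); where author_id has no match in authors, the author columns become NULL. Walk through each book:
  - book 1 (Northern Lights): author_id=6 -> matches Perez
  - book 2 (River Crossing): author_id=6 -> matches Perez
  - book 3 (Broken Clocks): author_id=2 -> matches Carter
  - book 4 (Hollow Hills): author_id=NULL, no match -> kept with NULL
All 4 rows appear; 1 has NULL author.

SQL:
SELECT a.title, b.name AS author
FROM books a
LEFT JOIN authors b ON a.author_id = b.id

Result:
title           | author
----------------+-------
Northern Lights | Perez 
River Crossing  | Perez 
Broken Clocks   | Carter
Hollow Hills    | NULL  


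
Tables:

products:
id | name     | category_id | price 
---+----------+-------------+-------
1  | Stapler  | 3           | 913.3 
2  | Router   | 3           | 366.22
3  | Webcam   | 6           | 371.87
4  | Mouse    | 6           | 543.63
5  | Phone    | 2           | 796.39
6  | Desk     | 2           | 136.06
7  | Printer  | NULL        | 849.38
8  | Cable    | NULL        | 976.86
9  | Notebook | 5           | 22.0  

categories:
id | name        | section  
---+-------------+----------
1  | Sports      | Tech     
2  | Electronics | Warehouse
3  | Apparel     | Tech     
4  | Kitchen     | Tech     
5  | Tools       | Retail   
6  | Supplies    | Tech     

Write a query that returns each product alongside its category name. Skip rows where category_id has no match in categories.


INNER JOIN keeps only products rows whose category_id matches an id in categories. Walk through each product:
  - product 1 (Stapler): category_id=3 -> matches Apparel
  - product 2 (Router): category_id=3 -> matches Apparel
  - product 3 (Webcam): category_id=6 -> matches Supplies
  - product 4 (Mouse): category_id=6 -> matches Supplies
  - product 5 (Phone): category_id=2 -> matches Electronics
  - product 6 (Desk): category_id=2 -> matches Electronics
  - product 7 (Printer): category_id=NULL, no match -> dropped
  - product 8 (Cable): category_id=NULL, no match -> dropped
  - product 9 (Notebook): category_id=5 -> matches Tools
So 2 of 9 rows are dropped.

SQL:
SELECT a.name, b.name AS category
FROM products a
INNER JOIN categories b ON a.category_id = b.id

Result:
name     | category   
---------+------------
Stapler  | Apparel    
Router   | Apparel    
Webcam   | Supplies   
Mouse    | Supplies   
Phone    | Electronics
Desk     | Electronics
Notebook | Tools      


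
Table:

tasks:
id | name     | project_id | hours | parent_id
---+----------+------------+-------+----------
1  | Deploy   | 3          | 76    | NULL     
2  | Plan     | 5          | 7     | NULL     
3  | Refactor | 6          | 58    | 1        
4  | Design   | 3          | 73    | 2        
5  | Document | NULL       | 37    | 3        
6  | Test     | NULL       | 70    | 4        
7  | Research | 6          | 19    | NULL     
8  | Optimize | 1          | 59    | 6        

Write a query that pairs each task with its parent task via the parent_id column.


This is a self-join: tasks is joined to a second copy of itself, matching each row's parent_id to another row's id. Use LEFT JOIN so rows with parent_id=NULL are kept.
  - task 1 (Deploy): parent_id=NULL -> NULL
  - task 2 (Plan): parent_id=NULL -> NULL
  - task 3 (Refactor): parent_id=1 -> Deploy
  - task 4 (Design): parent_id=2 -> Plan
  - task 5 (Document): parent_id=3 -> Refactor
  - task 6 (Test): parent_id=4 -> Design
  - task 7 (Research): parent_id=NULL -> NULL
  - task 8 (Optimize): parent_id=6 -> Test

SQL:
SELECT a.name AS item, b.name AS parent
FROM tasks a
LEFT JOIN tasks b ON a.parent_id = b.id

Result:
item     | parent  
---------+---------
Deploy   | NULL    
Plan     | NULL    
Refactor | Deploy  
Design   | Plan    
Document | Refactor
Test     | Design  
Research | NULL    
Optimize | Test    


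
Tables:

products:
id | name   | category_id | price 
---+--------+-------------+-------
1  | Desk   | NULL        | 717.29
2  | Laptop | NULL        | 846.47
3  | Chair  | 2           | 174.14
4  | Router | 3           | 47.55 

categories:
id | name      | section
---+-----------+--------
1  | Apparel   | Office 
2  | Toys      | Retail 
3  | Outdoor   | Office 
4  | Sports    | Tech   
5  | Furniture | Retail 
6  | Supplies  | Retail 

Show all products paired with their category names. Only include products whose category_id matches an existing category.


INNER JOIN keeps only products rows whose category_id matches an id in categories. Walk through each product:
  - product 1 (Desk): category_id=NULL, no match -> dropped
  - product 2 (Laptop): category_id=NULL, no match -> dropped
  - product 3 (Chair): category_id=2 -> matches Toys
  - product 4 (Router): category_id=3 -> matches Outdoor
So 2 of 4 rows are dropped.

SQL:
SELECT a.name, b.name AS category
FROM products a
INNER JOIN categories b ON a.category_id = b.id

Result:
name   | category
-------+---------
Chair  | Toys    
Router | Outdoor 


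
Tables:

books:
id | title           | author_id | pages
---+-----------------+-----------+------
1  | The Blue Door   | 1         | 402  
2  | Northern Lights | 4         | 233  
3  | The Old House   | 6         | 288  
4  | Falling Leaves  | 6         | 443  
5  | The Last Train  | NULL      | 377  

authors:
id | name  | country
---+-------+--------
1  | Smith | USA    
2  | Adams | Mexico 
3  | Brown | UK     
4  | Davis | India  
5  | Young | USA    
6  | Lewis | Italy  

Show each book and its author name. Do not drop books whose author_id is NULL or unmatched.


LEFT JOIN keeps every row from books (the left table); where author_id has no match in authors, the author columns become NULL. Walk through each book:
  - book 1 (The Blue Door): author_id=1 -> matches Smith
  - book 2 (Northern Lights): author_id=4 -> matches Davis
  - book 3 (The Old House): author_id=6 -> matches Lewis
  - book 4 (Falling Leaves): author_id=6 -> matches Lewis
  - book 5 (The Last Train): author_id=NULL, no match -> kept with NULL
All 5 rows appear; 1 has NULL author.

SQL:
SELECT a.title, b.name AS author
FROM books a
LEFT JOIN authors b ON a.author_id = b.id

Result:
title           | author
----------------+-------
The Blue Door   | Smith 
Northern Lights | Davis 
The Old House   | Lewis 
Falling Leaves  | Lewis 
The Last Train  | NULL  


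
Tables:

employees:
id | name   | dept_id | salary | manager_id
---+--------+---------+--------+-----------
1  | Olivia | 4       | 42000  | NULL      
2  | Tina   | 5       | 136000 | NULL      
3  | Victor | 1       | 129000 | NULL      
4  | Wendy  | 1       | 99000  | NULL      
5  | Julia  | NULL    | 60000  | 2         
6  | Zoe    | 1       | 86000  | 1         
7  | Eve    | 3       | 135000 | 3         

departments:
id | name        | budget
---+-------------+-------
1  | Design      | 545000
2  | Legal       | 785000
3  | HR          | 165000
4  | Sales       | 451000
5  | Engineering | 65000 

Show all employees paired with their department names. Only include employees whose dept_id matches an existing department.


INNER JOIN keeps only employees rows whose dept_id matches an id in departments. Walk through each employee:
  - employee 1 (Olivia): dept_id=4 -> matches Sales
  - employee 2 (Tina): dept_id=5 -> matches Engineering
  - employee 3 (Victor): dept_id=1 -> matches Design
  - employee 4 (Wendy): dept_id=1 -> matches Design
  - employee 5 (Julia): dept_id=NULL, no match -> dropped
  - employee 6 (Zoe): dept_id=1 -> matches Design
  - employee 7 (Eve): dept_id=3 -> matches HR
So 1 of 7 rows is dropped.

SQL:
SELECT a.name, b.name AS department
FROM employees a
INNER JOIN departments b ON a.dept_id = b.id

Result:
name   | department 
-------+------------
Olivia | Sales      
Tina   | Engineering
Victor | Design     
Wendy  | Design     
Zoe    | Design     
Eve    | HR         


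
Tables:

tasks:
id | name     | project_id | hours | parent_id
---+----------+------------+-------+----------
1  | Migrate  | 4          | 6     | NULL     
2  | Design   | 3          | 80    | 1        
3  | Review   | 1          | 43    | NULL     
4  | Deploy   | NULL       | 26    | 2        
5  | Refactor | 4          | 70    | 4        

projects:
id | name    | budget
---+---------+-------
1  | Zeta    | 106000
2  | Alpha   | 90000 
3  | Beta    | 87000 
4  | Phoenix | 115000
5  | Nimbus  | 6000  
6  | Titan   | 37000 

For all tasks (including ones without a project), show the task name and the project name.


LEFT JOIN keeps every row from tasks (the left table); where project_id has no match in projects, the project columns become NULL. Walk through each task:
  - task 1 (Migrate): project_id=4 -> matches Phoenix
  - task 2 (Design): project_id=3 -> matches Beta
  - task 3 (Review): project_id=1 -> matches Zeta
  - task 4 (Deploy): project_id=NULL, no match -> kept with NULL
  - task 5 (Refactor): project_id=4 -> matches Phoenix
All 5 rows appear; 1 has NULL project.

SQL:
SELECT a.name, b.name AS project
FROM tasks a
LEFT JOIN projects b ON a.project_id = b.id

Result:
name     | project
---------+--------
Migrate  | Phoenix
Design   | Beta   
Review   | Zeta   
Deploy   | NULL   
Refactor | Phoenix


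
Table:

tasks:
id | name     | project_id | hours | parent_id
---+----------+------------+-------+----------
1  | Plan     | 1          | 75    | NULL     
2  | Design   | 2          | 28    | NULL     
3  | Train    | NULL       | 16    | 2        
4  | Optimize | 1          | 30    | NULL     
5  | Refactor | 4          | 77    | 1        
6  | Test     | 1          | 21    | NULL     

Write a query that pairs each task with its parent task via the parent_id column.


This is a self-join: tasks is joined to a second copy of itself, matching each row's parent_id to another row's id. Use LEFT JOIN so rows with parent_id=NULL are kept.
  - task 1 (Plan): parent_id=NULL -> NULL
  - task 2 (Design): parent_id=NULL -> NULL
  - task 3 (Train): parent_id=2 -> Design
  - task 4 (Optimize): parent_id=NULL -> NULL
  - task 5 (Refactor): parent_id=1 -> Plan
  - task 6 (Test): parent_id=NULL -> NULL

SQL:
SELECT a.name AS item, b.name AS parent
FROM tasks a
LEFT JOIN tasks b ON a.parent_id = b.id

Result:
item     | parent
---------+-------
Plan     | NULL  
Design   | NULL  
Train    | Design
Optimize | NULL  
Refactor | Plan  
Test     | NULL  


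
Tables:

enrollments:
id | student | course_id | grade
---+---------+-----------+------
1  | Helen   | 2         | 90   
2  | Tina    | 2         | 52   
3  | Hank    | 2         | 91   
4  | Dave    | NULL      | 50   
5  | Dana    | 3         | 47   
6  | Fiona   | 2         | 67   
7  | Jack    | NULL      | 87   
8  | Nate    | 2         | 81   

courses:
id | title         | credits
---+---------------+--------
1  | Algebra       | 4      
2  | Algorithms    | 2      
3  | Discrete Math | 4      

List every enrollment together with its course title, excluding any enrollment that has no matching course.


INNER JOIN keeps only enrollments rows whose course_id matches an id in courses. Walk through each enrollment:
  - enrollment 1 (Helen): course_id=2 -> matches Algorithms
  - enrollment 2 (Tina): course_id=2 -> matches Algorithms
  - enrollment 3 (Hank): course_id=2 -> matches Algorithms
  - enrollment 4 (Dave): course_id=NULL, no match -> dropped
  - enrollment 5 (Dana): course_id=3 -> matches Discrete Math
  - enrollment 6 (Fiona): course_id=2 -> matches Algorithms
  - enrollment 7 (Jack): course_id=NULL, no match -> dropped
  - enrollment 8 (Nate): course_id=2 -> matches Algorithms
So 2 of 8 rows are dropped.

SQL:
SELECT a.student, b.title AS course
FROM enrollments a
INNER JOIN courses b ON a.course_id = b.id

Result:
student | course       
--------+--------------
Helen   | Algorithms   
Tina    | Algorithms   
Hank    | Algorithms   
Dana    | Discrete Math
Fiona   | Algorithms   
Nate    | Algorithms   


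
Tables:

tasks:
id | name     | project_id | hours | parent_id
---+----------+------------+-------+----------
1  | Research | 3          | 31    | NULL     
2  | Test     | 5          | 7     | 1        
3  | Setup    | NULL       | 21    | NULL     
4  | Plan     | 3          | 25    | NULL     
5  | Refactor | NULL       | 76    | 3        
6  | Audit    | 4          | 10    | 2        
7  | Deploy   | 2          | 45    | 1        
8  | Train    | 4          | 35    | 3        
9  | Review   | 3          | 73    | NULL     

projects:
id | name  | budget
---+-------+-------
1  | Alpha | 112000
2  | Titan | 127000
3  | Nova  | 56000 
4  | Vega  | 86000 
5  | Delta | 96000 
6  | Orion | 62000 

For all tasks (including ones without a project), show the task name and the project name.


LEFT JOIN keeps every row from tasks (the left table); where project_id has no match in projects, the project columns become NULL. Walk through each task:
  - task 1 (Research): project_id=3 -> matches Nova
  - task 2 (Test): project_id=5 -> matches Delta
  - task 3 (Setup): project_id=NULL, no match -> kept with NULL
  - task 4 (Plan): project_id=3 -> matches Nova
  - task 5 (Refactor): project_id=NULL, no match -> kept with NULL
  - task 6 (Audit): project_id=4 -> matches Vega
  - task 7 (Deploy): project_id=2 -> matches Titan
  - task 8 (Train): project_id=4 -> matches Vega
  - task 9 (Review): project_id=3 -> matches Nova
All 9 rows appear; 2 have NULL project.

SQL:
SELECT a.name, b.name AS project
FROM tasks a
LEFT JOIN projects b ON a.project_id = b.id

Result:
name     | project
---------+--------
Research | Nova   
Test     | Delta  
Setup    | NULL   
Plan     | Nova   
Refactor | NULL   
Audit    | Vega   
Deploy   | Titan  
Train    | Vega   
Review   | Nova   


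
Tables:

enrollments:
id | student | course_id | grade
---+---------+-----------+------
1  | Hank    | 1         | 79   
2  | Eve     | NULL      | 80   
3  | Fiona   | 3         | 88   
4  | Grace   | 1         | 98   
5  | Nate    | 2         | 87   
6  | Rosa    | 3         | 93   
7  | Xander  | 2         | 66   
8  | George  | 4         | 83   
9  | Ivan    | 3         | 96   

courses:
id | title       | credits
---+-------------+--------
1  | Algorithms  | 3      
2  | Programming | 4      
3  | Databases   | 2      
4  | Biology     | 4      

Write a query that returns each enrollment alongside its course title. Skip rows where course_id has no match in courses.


INNER JOIN keeps only enrollments rows whose course_id matches an id in courses. Walk through each enrollment:
  - enrollment 1 (Hank): course_id=1 -> matches Algorithms
  - enrollment 2 (Eve): course_id=NULL, no match -> dropped
  - enrollment 3 (Fiona): course_id=3 -> matches Databases
  - enrollment 4 (Grace): course_id=1 -> matches Algorithms
  - enrollment 5 (Nate): course_id=2 -> matches Programming
  - enrollment 6 (Rosa): course_id=3 -> matches Databases
  - enrollment 7 (Xander): course_id=2 -> matches Programming
  - enrollment 8 (George): course_id=4 -> matches Biology
  - enrollment 9 (Ivan): course_id=3 -> matches Databases
So 1 of 9 rows is dropped.

SQL:
SELECT a.student, b.title AS course
FROM enrollments a
INNER JOIN courses b ON a.course_id = b.id

Result:
student | course     
--------+------------
Hank    | Algorithms 
Fiona   | Databases  
Grace   | Algorithms 
Nate    | Programming
Rosa    | Databases  
Xander  | Programming
George  | Biology    
Ivan    | Databases  


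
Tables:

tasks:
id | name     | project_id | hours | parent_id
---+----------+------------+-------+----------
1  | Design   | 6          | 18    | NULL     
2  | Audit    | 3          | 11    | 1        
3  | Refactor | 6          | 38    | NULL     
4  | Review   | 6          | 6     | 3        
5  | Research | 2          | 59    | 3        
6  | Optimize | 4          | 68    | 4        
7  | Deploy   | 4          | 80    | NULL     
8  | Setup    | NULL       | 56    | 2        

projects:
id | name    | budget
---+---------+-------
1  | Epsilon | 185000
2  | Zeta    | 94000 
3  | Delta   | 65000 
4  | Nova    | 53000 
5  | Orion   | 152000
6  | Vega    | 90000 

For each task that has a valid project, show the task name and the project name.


INNER JOIN keeps only tasks rows whose project_id matches an id in projects. Walk through each task:
  - task 1 (Design): project_id=6 -> matches Vega
  - task 2 (Audit): project_id=3 -> matches Delta
  - task 3 (Refactor): project_id=6 -> matches Vega
  - task 4 (Review): project_id=6 -> matches Vega
  - task 5 (Research): project_id=2 -> matches Zeta
  - task 6 (Optimize): project_id=4 -> matches Nova
  - task 7 (Deploy): project_id=4 -> matches Nova
  - task 8 (Setup): project_id=NULL, no match -> dropped
So 1 of 8 rows is dropped.

SQL:
SELECT a.name, b.name AS project
FROM tasks a
INNER JOIN projects b ON a.project_id = b.id

Result:
name     | project
---------+--------
Design   | Vega   
Audit    | Delta  
Refactor | Vega   
Review   | Vega   
Research | Zeta   
Optimize | Nova   
Deploy   | Nova   


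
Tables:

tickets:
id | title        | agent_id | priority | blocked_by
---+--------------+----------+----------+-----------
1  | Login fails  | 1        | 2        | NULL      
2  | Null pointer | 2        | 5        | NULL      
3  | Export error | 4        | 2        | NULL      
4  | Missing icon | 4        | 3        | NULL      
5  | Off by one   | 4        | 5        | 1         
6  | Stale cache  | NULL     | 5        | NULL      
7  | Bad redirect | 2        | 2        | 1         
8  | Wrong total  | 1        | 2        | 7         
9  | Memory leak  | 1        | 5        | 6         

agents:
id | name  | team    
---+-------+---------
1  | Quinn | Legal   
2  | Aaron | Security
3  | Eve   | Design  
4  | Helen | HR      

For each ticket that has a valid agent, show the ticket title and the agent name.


INNER JOIN keeps only tickets rows whose agent_id matches an id in agents. Walk through each ticket:
  - ticket 1 (Login fails): agent_id=1 -> matches Quinn
  - ticket 2 (Null pointer): agent_id=2 -> matches Aaron
  - ticket 3 (Export error): agent_id=4 -> matches Helen
  - ticket 4 (Missing icon): agent_id=4 -> matches Helen
  - ticket 5 (Off by one): agent_id=4 -> matches Helen
  - ticket 6 (Stale cache): agent_id=NULL, no match -> dropped
  - ticket 7 (Bad redirect): agent_id=2 -> matches Aaron
  - ticket 8 (Wrong total): agent_id=1 -> matches Quinn
  - ticket 9 (Memory leak): agent_id=1 -> matches Quinn
So 1 of 9 rows is dropped.

SQL:
SELECT a.title, b.name AS agent
FROM tickets a
INNER JOIN agents b ON a.agent_id = b.id

Result:
title        | agent
-------------+------
Login fails  | Quinn
Null pointer | Aaron
Export error | Helen
Missing icon | Helen
Off by one   | Helen
Bad redirect | Aaron
Wrong total  | Quinn
Memory leak  | Quinn


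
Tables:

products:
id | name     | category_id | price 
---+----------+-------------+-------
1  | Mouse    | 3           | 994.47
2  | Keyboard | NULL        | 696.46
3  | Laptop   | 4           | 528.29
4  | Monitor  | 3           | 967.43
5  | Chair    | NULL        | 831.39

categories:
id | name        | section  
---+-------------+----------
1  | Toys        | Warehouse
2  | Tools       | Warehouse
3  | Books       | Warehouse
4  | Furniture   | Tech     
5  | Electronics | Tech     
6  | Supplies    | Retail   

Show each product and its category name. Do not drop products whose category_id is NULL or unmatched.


LEFT JOIN keeps every row from products (the left table); where category_id has no match in categories, the category columns become NULL. Walk through each product:
  - product 1 (Mouse): category_id=3 -> matches Books
  - product 2 (Keyboard): category_id=NULL, no match -> kept with NULL
  - product 3 (Laptop): category_id=4 -> matches Furniture
  - product 4 (Monitor): category_id=3 -> matches Books
  - product 5 (Chair): category_id=NULL, no match -> kept with NULL
All 5 rows appear; 2 have NULL category.

SQL:
SELECT a.name, b.name AS category
FROM products a
LEFT JOIN categories b ON a.category_id = b.id

Result:
name     | category 
---------+----------
Mouse    | Books    
Keyboard | NULL     
Laptop   | Furniture
Monitor  | Books    
Chair    | NULL     


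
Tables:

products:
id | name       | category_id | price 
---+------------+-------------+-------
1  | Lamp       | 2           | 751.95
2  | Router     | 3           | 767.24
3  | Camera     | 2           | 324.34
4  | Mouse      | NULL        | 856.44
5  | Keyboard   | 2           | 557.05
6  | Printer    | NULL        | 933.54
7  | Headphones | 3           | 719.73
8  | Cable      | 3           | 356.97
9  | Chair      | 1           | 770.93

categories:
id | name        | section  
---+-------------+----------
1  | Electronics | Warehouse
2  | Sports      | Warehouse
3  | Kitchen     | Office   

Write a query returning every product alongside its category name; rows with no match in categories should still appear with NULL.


LEFT JOIN keeps every row from products (the left table); where category_id has no match in categories, the category columns become NULL. Walk through each product:
  - product 1 (Lamp): category_id=2 -> matches Sports
  - product 2 (Router): category_id=3 -> matches Kitchen
  - product 3 (Camera): category_id=2 -> matches Sports
  - product 4 (Mouse): category_id=NULL, no match -> kept with NULL
  - product 5 (Keyboard): category_id=2 -> matches Sports
  - product 6 (Printer): category_id=NULL, no match -> kept with NULL
  - product 7 (Headphones): category_id=3 -> matches Kitchen
  - product 8 (Cable): category_id=3 -> matches Kitchen
  - product 9 (Chair): category_id=1 -> matches Electronics
All 9 rows appear; 2 have NULL category.

SQL:
SELECT a.name, b.name AS category
FROM products a
LEFT JOIN categories b ON a.category_id = b.id

Result:
name       | category   
-----------+------------
Lamp       | Sports     
Router     | Kitchen    
Camera     | Sports     
Mouse      | NULL       
Keyboard   | Sports     
Printer    | NULL       
Headphones | Kitchen    
Cable      | Kitchen    
Chair      | Electronics


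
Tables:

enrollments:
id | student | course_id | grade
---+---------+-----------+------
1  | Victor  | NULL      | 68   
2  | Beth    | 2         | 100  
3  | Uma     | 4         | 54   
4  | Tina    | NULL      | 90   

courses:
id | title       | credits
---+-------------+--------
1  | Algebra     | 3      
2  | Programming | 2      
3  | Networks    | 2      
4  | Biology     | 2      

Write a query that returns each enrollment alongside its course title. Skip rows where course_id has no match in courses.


INNER JOIN keeps only enrollments rows whose course_id matches an id in courses. Walk through each enrollment:
  - enrollment 1 (Victor): course_id=NULL, no match -> dropped
  - enrollment 2 (Beth): course_id=2 -> matches Programming
  - enrollment 3 (Uma): course_id=4 -> matches Biology
  - enrollment 4 (Tina): course_id=NULL, no match -> dropped
So 2 of 4 rows are dropped.

SQL:
SELECT a.student, b.title AS course
FROM enrollments a
INNER JOIN courses b ON a.course_id = b.id

Result:
student | course     
--------+------------
Beth    | Programming
Uma     | Biology    


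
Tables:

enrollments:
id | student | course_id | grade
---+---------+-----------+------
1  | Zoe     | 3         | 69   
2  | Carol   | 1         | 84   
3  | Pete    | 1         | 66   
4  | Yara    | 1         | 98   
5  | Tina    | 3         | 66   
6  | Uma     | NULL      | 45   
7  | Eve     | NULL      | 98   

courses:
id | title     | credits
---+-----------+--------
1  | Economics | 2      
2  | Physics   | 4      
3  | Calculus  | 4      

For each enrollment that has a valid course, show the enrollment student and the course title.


INNER JOIN keeps only enrollments rows whose course_id matches an id in courses. Walk through each enrollment:
  - enrollment 1 (Zoe): course_id=3 -> matches Calculus
  - enrollment 2 (Carol): course_id=1 -> matches Economics
  - enrollment 3 (Pete): course_id=1 -> matches Economics
  - enrollment 4 (Yara): course_id=1 -> matches Economics
  - enrollment 5 (Tina): course_id=3 -> matches Calculus
  - enrollment 6 (Uma): course_id=NULL, no match -> dropped
  - enrollment 7 (Eve): course_id=NULL, no match -> dropped
So 2 of 7 rows are dropped.

SQL:
SELECT a.student, b.title AS course
FROM enrollments a
INNER JOIN courses b ON a.course_id = b.id

Result:
student | course   
--------+----------
Zoe     | Calculus 
Carol   | Economics
Pete    | Economics
Yara    | Economics
Tina    | Calculus 


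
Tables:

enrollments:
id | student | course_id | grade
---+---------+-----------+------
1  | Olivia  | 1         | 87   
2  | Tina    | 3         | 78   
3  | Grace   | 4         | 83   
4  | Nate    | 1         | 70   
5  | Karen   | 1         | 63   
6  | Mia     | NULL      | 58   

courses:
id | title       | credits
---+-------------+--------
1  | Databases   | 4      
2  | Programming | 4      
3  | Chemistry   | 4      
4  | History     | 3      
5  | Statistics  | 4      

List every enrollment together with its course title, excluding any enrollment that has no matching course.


INNER JOIN keeps only enrollments rows whose course_id matches an id in courses. Walk through each enrollment:
  - enrollment 1 (Olivia): course_id=1 -> matches Databases
  - enrollment 2 (Tina): course_id=3 -> matches Chemistry
  - enrollment 3 (Grace): course_id=4 -> matches History
  - enrollment 4 (Nate): course_id=1 -> matches Databases
  - enrollment 5 (Karen): course_id=1 -> matches Databases
  - enrollment 6 (Mia): course_id=NULL, no match -> dropped
So 1 of 6 rows is dropped.

SQL:
SELECT a.student, b.title AS course
FROM enrollments a
INNER JOIN courses b ON a.course_id = b.id

Result:
student | course   
--------+----------
Olivia  | Databases
Tina    | Chemistry
Grace   | History  
Nate    | Databases
Karen   | Databases
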